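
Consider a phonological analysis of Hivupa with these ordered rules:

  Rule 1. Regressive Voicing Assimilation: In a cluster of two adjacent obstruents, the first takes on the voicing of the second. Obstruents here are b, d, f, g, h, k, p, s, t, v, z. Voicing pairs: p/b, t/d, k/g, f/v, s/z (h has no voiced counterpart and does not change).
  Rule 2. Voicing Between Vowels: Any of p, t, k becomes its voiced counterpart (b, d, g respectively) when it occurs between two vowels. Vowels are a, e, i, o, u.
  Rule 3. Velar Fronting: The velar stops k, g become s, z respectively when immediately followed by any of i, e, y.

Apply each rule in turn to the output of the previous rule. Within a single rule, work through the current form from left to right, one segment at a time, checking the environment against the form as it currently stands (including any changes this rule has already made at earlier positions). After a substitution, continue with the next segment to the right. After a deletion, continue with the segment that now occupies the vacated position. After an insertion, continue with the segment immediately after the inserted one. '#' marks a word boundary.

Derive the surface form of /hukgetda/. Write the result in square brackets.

[hugzedda]

Rule 1 Regressive Voicing Assimilation: [hukgetda] → [huggedda]
Rule 2 Voicing Between Vowels: no change — [huggedda]
Rule 3 Velar Fronting: [huggedda] → [hugzedda]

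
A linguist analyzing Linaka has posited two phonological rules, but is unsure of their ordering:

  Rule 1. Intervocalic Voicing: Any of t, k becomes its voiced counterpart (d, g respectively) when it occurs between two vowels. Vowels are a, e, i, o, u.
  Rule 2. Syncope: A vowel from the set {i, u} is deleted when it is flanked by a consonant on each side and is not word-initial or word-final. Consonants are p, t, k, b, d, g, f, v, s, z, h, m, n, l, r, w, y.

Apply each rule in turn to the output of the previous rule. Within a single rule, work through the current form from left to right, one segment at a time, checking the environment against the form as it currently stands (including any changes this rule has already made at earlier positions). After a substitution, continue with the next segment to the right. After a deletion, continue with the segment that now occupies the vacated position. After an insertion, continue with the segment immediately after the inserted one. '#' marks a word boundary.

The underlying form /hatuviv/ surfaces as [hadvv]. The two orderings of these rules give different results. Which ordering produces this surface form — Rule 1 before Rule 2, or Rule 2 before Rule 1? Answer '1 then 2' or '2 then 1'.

Order 1 then 2:
  1 Intervocalic Voicing: [hatuviv] → [haduviv]
  2 Syncope: [haduviv] → [hadvv]
  result: [hadvv]
Order 2 then 1:
  2 Syncope: [hatuviv] → [hatvv]
  1 Intervocalic Voicing: no change — [hatvv]
  result: [hatvv]

1 then 2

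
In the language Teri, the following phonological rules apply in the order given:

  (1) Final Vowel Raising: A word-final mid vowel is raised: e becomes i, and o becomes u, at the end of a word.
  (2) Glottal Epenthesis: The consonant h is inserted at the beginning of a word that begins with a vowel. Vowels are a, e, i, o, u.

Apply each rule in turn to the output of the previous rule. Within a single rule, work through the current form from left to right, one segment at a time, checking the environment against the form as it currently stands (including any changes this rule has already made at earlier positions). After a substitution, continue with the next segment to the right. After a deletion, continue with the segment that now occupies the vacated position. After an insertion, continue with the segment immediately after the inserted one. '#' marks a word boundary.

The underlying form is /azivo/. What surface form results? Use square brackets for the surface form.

(1) Final Vowel Raising: [azivo] → [azivu]
(2) Glottal Epenthesis: [azivu] → [hazivu]

[hazivu]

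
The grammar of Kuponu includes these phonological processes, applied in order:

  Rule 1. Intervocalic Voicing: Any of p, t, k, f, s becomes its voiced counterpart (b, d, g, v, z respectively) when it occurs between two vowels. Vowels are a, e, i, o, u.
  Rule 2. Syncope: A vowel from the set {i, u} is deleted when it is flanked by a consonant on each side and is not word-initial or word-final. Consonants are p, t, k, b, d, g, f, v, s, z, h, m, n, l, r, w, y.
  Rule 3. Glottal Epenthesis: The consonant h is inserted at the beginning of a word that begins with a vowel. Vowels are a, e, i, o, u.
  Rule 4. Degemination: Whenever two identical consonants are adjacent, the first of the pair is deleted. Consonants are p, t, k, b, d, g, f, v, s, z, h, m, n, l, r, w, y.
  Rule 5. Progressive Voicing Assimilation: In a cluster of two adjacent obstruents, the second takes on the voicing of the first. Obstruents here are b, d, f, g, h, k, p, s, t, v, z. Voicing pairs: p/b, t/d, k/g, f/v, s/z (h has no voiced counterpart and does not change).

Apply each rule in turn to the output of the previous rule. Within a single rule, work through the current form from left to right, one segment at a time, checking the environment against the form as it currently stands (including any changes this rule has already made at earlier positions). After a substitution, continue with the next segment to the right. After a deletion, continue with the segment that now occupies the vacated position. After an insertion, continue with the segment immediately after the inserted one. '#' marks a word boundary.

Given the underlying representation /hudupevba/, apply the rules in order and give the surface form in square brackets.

Rule 1 Intervocalic Voicing: [hudupevba] → [hudubevba]
Rule 2 Syncope: [hudubevba] → [hdbevba]
Rule 3 Glottal Epenthesis: no change — [hdbevba]
Rule 4 Degemination: no change — [hdbevba]
Rule 5 Progressive Voicing Assimilation: [hdbevba] → [htpevba]

[htpevba]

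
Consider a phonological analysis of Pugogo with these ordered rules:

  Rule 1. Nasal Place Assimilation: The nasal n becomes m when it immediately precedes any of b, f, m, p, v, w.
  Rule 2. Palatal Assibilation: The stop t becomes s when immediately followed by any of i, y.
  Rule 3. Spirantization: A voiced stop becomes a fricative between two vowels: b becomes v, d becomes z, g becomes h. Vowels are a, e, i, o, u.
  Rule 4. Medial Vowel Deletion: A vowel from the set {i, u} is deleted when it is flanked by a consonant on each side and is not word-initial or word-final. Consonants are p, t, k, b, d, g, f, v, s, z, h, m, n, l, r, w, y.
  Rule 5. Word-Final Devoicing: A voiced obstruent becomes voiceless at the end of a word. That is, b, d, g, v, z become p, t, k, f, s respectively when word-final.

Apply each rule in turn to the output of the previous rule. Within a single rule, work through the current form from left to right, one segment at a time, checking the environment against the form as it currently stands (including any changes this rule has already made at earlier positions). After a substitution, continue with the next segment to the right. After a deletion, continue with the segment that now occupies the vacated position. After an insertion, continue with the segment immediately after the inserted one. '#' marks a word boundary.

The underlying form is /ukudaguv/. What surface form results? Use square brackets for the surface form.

Rule 1 Nasal Place Assimilation: no change — [ukudaguv]
Rule 2 Palatal Assibilation: no change — [ukudaguv]
Rule 3 Spirantization: [ukudaguv] → [ukuzahuv]
Rule 4 Medial Vowel Deletion: [ukuzahuv] → [ukzahv]
Rule 5 Word-Final Devoicing: [ukzahv] → [ukzahf]

[ukzahf]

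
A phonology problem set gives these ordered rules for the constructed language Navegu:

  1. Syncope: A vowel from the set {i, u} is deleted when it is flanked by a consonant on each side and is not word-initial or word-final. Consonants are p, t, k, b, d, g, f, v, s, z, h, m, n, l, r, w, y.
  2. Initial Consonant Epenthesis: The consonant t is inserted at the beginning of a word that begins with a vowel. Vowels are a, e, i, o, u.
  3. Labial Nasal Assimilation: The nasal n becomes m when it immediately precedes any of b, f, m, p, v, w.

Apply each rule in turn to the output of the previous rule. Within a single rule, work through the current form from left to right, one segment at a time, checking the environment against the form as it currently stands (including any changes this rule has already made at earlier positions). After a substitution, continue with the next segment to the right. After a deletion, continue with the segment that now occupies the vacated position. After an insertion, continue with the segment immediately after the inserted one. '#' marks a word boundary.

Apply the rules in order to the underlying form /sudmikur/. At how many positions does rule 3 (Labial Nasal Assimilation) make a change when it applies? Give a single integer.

1 Syncope: [sudmikur] → [sdmkr]
2 Initial Consonant Epenthesis: no change — [sdmkr]
3 Labial Nasal Assimilation: no change — [sdmkr]
Rule 3 changed 0 position(s).

0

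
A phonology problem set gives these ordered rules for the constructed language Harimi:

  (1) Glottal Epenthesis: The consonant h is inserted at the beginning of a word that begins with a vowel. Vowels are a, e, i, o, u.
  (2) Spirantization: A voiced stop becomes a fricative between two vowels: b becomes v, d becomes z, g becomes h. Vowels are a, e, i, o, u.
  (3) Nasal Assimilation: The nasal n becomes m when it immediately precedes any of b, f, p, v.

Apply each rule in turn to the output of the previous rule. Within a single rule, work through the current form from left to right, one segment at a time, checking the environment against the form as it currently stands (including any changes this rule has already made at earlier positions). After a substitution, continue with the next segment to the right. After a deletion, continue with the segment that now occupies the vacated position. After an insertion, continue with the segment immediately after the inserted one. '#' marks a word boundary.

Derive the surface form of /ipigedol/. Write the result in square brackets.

[hipihezol]

(1) Glottal Epenthesis: [ipigedol] → [hipigedol]
(2) Spirantization: [hipigedol] → [hipihezol]
(3) Nasal Assimilation: no change — [hipihezol]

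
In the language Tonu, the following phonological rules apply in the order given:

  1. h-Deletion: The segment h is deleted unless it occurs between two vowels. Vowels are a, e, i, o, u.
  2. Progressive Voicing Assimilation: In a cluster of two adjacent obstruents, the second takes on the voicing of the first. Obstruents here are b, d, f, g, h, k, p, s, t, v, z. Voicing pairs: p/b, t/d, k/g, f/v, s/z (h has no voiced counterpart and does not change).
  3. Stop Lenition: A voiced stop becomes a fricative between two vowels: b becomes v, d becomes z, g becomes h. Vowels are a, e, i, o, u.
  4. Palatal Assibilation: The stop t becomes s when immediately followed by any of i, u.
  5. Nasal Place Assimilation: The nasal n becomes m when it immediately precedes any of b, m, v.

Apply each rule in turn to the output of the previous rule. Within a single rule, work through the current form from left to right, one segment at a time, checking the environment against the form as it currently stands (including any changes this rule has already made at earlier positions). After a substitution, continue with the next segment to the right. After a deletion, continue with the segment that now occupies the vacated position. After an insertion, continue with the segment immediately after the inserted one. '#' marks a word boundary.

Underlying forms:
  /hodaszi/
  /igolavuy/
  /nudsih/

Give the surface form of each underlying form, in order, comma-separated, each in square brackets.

/hodaszi/:
  1 h-Deletion: [hodaszi] → [odaszi]
  2 Progressive Voicing Assimilation: [odaszi] → [odassi]
  3 Stop Lenition: [odassi] → [ozassi]
  4 Palatal Assibilation: no change — [ozassi]
  5 Nasal Place Assimilation: no change — [ozassi]
/igolavuy/:
  1 h-Deletion: no change — [igolavuy]
  2 Progressive Voicing Assimilation: no change — [igolavuy]
  3 Stop Lenition: [igolavuy] → [iholavuy]
  4 Palatal Assibilation: no change — [iholavuy]
  5 Nasal Place Assimilation: no change — [iholavuy]
/nudsih/:
  1 h-Deletion: [nudsih] → [nudsi]
  2 Progressive Voicing Assimilation: [nudsi] → [nudzi]
  3 Stop Lenition: no change — [nudzi]
  4 Palatal Assibilation: no change — [nudzi]
  5 Nasal Place Assimilation: no change — [nudzi]

[ozassi], [iholavuy], [nudzi]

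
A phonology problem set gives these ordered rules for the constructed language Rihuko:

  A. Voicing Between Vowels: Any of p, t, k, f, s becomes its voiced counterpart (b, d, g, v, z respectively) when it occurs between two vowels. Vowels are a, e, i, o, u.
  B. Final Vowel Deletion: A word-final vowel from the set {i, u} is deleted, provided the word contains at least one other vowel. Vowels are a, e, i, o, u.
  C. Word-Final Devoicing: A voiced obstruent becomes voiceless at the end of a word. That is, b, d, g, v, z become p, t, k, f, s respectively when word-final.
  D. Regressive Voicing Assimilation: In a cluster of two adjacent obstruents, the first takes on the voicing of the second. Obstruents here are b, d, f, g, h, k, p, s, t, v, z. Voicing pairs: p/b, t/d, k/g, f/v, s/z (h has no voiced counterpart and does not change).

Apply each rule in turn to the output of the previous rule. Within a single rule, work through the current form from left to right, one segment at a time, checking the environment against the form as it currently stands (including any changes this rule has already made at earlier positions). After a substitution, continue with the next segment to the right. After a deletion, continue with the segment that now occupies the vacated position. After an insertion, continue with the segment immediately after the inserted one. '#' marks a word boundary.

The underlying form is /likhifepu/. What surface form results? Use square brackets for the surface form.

[likhivep]

A Voicing Between Vowels: [likhifepu] → [likhivebu]
B Final Vowel Deletion: [likhivebu] → [likhiveb]
C Word-Final Devoicing: [likhiveb] → [likhivep]
D Regressive Voicing Assimilation: no change — [likhivep]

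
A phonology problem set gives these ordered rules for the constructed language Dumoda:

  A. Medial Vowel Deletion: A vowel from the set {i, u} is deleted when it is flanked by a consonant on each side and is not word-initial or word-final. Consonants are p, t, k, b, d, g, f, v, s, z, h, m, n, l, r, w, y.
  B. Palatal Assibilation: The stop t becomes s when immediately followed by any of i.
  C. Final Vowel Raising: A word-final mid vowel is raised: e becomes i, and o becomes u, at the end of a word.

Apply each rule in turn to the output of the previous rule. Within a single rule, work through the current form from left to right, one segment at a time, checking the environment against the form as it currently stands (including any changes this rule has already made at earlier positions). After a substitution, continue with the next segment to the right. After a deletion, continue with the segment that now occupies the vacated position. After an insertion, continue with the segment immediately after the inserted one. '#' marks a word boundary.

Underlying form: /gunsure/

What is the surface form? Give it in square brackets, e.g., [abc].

A Medial Vowel Deletion: [gunsure] → [gnsre]
B Palatal Assibilation: no change — [gnsre]
C Final Vowel Raising: [gnsre] → [gnsri]

[gnsri]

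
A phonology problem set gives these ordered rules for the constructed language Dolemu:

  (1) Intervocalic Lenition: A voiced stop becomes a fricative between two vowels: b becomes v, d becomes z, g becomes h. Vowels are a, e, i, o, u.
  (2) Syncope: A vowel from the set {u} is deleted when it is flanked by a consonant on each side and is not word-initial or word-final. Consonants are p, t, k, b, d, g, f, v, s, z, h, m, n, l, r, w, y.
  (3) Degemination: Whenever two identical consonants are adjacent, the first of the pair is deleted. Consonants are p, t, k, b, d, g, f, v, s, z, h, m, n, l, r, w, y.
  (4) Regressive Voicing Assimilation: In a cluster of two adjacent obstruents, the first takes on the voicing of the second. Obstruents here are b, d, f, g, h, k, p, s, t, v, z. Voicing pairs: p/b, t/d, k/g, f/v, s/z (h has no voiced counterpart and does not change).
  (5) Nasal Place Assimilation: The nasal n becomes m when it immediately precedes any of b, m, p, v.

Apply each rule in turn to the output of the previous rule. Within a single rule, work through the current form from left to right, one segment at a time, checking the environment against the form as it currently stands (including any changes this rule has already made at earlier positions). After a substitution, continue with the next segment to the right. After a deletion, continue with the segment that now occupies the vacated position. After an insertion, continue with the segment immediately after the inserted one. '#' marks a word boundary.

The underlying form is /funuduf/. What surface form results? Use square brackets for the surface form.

(1) Intervocalic Lenition: [funuduf] → [funuzuf]
(2) Syncope: [funuzuf] → [fnzf]
(3) Degemination: no change — [fnzf]
(4) Regressive Voicing Assimilation: [fnzf] → [fnsf]
(5) Nasal Place Assimilation: no change — [fnsf]

[fnsf]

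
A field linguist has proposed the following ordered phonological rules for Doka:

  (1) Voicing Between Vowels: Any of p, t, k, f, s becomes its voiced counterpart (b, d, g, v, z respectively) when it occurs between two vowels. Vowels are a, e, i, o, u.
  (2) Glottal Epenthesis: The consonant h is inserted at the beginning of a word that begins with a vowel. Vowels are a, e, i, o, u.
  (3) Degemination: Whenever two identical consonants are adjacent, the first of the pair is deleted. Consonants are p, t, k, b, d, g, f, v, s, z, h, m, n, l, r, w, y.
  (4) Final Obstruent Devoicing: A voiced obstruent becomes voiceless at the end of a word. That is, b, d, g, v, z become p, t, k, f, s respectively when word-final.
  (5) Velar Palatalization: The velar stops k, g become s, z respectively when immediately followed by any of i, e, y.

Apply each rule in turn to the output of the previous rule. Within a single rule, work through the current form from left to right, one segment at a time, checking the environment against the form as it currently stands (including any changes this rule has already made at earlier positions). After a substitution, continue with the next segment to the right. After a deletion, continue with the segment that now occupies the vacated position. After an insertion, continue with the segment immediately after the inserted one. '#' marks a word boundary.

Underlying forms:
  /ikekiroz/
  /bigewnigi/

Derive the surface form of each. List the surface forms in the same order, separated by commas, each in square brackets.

/ikekiroz/:
  (1) Voicing Between Vowels: [ikekiroz] → [igegiroz]
  (2) Glottal Epenthesis: [igegiroz] → [higegiroz]
  (3) Degemination: no change — [higegiroz]
  (4) Final Obstruent Devoicing: [higegiroz] → [higegiros]
  (5) Velar Palatalization: [higegiros] → [hizeziros]
/bigewnigi/:
  (1) Voicing Between Vowels: no change — [bigewnigi]
  (2) Glottal Epenthesis: no change — [bigewnigi]
  (3) Degemination: no change — [bigewnigi]
  (4) Final Obstruent Devoicing: no change — [bigewnigi]
  (5) Velar Palatalization: [bigewnigi] → [bizewnizi]

[hizeziros], [bizewnizi]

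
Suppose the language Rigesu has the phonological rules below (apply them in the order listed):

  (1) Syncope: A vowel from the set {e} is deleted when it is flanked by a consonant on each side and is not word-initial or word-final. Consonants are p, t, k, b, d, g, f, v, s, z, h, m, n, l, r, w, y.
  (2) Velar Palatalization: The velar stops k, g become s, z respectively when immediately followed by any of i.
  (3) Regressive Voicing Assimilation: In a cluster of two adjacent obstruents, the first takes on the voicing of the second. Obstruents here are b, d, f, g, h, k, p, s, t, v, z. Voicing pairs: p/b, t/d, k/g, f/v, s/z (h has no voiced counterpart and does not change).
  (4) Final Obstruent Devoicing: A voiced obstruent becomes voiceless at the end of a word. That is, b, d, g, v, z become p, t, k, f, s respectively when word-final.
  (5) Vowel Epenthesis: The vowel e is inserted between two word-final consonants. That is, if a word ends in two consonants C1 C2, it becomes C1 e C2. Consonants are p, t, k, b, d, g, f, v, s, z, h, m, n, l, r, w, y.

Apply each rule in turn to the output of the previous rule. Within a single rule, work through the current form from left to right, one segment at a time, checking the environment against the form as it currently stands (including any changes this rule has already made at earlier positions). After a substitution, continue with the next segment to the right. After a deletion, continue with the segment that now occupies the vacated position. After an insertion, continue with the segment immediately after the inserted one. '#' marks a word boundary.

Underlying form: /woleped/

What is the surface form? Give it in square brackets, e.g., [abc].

(1) Syncope: [woleped] → [wolpd]
(2) Velar Palatalization: no change — [wolpd]
(3) Regressive Voicing Assimilation: [wolpd] → [wolbd]
(4) Final Obstruent Devoicing: [wolbd] → [wolbt]
(5) Vowel Epenthesis: [wolbt] → [wolbet]

[wolbet]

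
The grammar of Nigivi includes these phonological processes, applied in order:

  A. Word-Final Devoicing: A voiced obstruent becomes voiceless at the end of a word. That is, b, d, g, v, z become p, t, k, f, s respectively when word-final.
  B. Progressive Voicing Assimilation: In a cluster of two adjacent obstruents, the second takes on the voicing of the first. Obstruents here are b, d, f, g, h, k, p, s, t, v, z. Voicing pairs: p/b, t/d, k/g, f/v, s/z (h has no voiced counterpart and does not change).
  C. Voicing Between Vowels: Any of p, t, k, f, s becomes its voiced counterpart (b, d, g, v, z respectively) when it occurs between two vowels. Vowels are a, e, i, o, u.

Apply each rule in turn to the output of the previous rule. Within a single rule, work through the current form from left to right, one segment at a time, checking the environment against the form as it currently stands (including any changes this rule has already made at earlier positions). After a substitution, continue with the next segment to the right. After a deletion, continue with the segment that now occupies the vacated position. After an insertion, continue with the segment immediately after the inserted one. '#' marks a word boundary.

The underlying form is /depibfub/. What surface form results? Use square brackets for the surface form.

A Word-Final Devoicing: [depibfub] → [depibfup]
B Progressive Voicing Assimilation: [depibfup] → [depibvup]
C Voicing Between Vowels: [depibvup] → [debibvup]

[debibvup]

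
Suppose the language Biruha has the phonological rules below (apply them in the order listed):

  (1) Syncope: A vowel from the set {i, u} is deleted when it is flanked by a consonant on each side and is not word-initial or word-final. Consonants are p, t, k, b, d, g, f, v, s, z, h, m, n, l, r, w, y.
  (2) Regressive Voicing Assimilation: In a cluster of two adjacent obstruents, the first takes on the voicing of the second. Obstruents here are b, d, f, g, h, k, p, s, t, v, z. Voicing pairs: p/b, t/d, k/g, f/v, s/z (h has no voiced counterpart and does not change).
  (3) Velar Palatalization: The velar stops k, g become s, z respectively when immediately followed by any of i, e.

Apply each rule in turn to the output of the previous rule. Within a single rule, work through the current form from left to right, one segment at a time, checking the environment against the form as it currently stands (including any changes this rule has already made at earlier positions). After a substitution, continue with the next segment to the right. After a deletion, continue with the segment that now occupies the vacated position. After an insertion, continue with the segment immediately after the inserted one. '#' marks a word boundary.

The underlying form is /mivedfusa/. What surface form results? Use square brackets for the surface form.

(1) Syncope: [mivedfusa] → [mvedfsa]
(2) Regressive Voicing Assimilation: [mvedfsa] → [mvetfsa]
(3) Velar Palatalization: no change — [mvetfsa]

[mvetfsa]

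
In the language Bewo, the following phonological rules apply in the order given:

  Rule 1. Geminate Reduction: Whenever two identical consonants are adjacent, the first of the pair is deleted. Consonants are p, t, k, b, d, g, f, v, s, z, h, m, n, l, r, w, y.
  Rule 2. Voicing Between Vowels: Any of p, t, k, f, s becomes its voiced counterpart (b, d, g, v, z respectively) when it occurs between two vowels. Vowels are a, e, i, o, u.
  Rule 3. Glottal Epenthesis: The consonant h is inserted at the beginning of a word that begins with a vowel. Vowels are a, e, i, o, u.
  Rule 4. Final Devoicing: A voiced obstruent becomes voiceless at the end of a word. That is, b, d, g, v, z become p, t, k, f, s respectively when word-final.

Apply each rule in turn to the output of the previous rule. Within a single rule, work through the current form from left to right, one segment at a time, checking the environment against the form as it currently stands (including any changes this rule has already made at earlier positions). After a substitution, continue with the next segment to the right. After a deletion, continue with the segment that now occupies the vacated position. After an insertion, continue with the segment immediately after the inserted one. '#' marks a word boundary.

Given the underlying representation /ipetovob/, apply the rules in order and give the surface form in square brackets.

Rule 1 Geminate Reduction: no change — [ipetovob]
Rule 2 Voicing Between Vowels: [ipetovob] → [ibedovob]
Rule 3 Glottal Epenthesis: [ibedovob] → [hibedovob]
Rule 4 Final Devoicing: [hibedovob] → [hibedovop]

[hibedovop]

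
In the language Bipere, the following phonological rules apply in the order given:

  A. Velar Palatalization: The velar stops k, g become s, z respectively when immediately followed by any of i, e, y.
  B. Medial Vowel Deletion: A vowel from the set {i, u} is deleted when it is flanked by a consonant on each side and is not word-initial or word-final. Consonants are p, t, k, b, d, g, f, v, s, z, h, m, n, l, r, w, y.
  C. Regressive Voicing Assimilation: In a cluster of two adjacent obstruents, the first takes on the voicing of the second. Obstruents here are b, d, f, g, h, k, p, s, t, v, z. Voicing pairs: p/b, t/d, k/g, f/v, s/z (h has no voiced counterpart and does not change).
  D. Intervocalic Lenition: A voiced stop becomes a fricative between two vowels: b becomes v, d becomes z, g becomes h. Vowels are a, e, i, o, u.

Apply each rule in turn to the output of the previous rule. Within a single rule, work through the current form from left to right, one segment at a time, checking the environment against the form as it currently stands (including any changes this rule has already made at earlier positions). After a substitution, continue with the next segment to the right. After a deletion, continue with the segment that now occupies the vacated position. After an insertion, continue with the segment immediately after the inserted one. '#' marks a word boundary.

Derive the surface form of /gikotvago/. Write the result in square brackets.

A Velar Palatalization: [gikotvago] → [zikotvago]
B Medial Vowel Deletion: [zikotvago] → [zkotvago]
C Regressive Voicing Assimilation: [zkotvago] → [skodvago]
D Intervocalic Lenition: [skodvago] → [skodvaho]

[skodvaho]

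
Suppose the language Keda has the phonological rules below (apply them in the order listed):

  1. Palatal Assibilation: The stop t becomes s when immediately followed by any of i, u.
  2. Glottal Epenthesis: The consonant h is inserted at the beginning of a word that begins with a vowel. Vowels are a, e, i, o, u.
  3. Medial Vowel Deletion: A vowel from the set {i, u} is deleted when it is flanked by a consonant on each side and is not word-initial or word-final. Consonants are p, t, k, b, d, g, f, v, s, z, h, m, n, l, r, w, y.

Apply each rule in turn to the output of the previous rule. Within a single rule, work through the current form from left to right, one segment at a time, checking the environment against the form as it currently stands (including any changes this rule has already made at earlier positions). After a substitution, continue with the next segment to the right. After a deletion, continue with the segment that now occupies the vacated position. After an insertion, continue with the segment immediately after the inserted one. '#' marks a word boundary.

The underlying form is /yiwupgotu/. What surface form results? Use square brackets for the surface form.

[ywpgosu]

1 Palatal Assibilation: [yiwupgotu] → [yiwupgosu]
2 Glottal Epenthesis: no change — [yiwupgosu]
3 Medial Vowel Deletion: [yiwupgosu] → [ywpgosu]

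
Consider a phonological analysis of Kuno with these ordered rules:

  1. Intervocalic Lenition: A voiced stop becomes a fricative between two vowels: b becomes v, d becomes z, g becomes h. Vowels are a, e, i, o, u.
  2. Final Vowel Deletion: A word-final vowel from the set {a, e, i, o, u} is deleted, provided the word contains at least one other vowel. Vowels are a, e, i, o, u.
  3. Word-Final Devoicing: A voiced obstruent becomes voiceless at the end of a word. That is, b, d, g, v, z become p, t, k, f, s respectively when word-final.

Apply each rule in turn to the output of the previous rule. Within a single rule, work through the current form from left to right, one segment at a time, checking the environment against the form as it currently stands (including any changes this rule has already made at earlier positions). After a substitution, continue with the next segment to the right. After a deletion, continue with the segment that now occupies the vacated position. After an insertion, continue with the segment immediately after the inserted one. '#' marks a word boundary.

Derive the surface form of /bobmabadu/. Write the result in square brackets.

[bobmavas]

1 Intervocalic Lenition: [bobmabadu] → [bobmavazu]
2 Final Vowel Deletion: [bobmavazu] → [bobmavaz]
3 Word-Final Devoicing: [bobmavaz] → [bobmavas]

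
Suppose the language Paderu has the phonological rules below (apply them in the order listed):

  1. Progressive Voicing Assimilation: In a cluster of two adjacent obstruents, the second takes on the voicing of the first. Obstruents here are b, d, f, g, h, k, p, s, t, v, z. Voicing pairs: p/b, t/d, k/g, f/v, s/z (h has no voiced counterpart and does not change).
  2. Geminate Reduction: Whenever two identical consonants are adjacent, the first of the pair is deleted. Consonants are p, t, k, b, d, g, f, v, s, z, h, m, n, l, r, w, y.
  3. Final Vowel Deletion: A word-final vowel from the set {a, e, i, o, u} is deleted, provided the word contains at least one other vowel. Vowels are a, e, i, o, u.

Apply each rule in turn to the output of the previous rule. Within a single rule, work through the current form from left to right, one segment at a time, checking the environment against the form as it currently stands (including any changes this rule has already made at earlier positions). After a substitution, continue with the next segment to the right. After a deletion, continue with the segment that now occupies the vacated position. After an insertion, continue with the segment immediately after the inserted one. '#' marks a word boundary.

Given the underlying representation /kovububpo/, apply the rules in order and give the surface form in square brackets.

1 Progressive Voicing Assimilation: [kovububpo] → [kovububbo]
2 Geminate Reduction: [kovububbo] → [kovububo]
3 Final Vowel Deletion: [kovububo] → [kovubub]

[kovubub]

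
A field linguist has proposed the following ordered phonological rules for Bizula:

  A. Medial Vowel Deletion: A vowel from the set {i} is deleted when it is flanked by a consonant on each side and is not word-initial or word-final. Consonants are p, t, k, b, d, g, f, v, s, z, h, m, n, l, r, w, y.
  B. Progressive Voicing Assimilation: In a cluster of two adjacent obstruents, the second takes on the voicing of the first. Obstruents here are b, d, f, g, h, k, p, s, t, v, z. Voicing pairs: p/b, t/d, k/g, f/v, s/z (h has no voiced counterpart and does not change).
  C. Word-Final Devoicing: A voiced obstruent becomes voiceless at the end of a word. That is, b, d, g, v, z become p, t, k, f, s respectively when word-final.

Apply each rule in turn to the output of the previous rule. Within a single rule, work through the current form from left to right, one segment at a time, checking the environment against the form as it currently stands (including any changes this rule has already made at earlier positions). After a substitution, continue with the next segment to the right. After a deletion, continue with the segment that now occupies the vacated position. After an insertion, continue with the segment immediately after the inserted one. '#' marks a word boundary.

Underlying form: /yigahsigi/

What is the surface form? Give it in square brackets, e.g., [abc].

[ygahski]

A Medial Vowel Deletion: [yigahsigi] → [ygahsgi]
B Progressive Voicing Assimilation: [ygahsgi] → [ygahski]
C Word-Final Devoicing: no change — [ygahski]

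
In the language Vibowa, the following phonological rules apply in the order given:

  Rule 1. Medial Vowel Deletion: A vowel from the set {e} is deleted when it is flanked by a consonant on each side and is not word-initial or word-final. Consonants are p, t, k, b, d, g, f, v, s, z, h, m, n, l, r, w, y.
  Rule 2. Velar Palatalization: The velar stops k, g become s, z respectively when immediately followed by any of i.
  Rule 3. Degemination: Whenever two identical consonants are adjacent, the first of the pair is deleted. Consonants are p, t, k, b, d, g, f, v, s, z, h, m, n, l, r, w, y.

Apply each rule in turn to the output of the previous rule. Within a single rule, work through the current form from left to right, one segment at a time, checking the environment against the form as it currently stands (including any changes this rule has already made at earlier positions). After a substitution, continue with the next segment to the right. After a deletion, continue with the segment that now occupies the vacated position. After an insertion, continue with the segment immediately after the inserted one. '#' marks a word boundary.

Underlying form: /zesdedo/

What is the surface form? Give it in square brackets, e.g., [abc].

[zsdo]

Rule 1 Medial Vowel Deletion: [zesdedo] → [zsddo]
Rule 2 Velar Palatalization: no change — [zsddo]
Rule 3 Degemination: [zsddo] → [zsdo]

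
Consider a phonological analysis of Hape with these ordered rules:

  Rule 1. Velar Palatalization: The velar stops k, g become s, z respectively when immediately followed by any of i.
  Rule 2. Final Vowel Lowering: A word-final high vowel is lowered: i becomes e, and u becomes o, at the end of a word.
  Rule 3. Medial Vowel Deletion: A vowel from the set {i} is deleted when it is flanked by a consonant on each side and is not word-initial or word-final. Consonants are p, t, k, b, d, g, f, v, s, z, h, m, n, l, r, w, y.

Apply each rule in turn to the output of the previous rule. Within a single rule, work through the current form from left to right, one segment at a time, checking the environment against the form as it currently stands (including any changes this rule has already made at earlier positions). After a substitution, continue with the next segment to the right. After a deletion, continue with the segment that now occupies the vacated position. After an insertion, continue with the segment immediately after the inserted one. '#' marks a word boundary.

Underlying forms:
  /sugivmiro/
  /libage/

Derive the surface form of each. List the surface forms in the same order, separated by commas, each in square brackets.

[suzvmro], [lbage]

/sugivmiro/:
  Rule 1 Velar Palatalization: [sugivmiro] → [suzivmiro]
  Rule 2 Final Vowel Lowering: no change — [suzivmiro]
  Rule 3 Medial Vowel Deletion: [suzivmiro] → [suzvmro]
/libage/:
  Rule 1 Velar Palatalization: no change — [libage]
  Rule 2 Final Vowel Lowering: no change — [libage]
  Rule 3 Medial Vowel Deletion: [libage] → [lbage]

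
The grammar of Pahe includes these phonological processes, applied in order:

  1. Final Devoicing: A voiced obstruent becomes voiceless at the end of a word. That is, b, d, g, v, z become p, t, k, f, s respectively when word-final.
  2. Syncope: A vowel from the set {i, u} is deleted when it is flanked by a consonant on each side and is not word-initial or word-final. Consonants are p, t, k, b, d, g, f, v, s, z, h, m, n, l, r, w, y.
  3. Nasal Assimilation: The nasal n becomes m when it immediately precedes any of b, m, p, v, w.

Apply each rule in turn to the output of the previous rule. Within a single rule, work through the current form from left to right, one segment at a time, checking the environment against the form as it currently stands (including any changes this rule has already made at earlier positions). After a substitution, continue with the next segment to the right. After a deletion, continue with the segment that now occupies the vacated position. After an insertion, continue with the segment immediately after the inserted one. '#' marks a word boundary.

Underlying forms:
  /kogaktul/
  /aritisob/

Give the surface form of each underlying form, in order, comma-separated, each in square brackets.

[kogaktl], [artsop]

/kogaktul/:
  1 Final Devoicing: no change — [kogaktul]
  2 Syncope: [kogaktul] → [kogaktl]
  3 Nasal Assimilation: no change — [kogaktl]
/aritisob/:
  1 Final Devoicing: [aritisob] → [aritisop]
  2 Syncope: [aritisop] → [artsop]
  3 Nasal Assimilation: no change — [artsop]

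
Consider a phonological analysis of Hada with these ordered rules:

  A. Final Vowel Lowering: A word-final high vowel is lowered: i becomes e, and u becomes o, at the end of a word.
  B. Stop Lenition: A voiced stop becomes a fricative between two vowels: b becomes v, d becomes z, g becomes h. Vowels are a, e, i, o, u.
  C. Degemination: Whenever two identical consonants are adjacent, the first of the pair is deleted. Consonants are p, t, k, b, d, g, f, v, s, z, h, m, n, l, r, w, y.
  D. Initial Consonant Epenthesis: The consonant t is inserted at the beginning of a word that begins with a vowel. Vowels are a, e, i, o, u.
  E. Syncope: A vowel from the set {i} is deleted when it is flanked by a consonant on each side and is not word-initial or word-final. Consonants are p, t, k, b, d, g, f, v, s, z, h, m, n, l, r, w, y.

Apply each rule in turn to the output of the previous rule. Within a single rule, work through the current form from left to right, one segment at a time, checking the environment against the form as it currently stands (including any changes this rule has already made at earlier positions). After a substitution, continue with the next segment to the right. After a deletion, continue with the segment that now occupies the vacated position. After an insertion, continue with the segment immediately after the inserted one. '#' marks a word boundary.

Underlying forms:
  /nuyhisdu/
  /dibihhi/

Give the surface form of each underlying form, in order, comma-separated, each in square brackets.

/nuyhisdu/:
  A Final Vowel Lowering: [nuyhisdu] → [nuyhisdo]
  B Stop Lenition: no change — [nuyhisdo]
  C Degemination: no change — [nuyhisdo]
  D Initial Consonant Epenthesis: no change — [nuyhisdo]
  E Syncope: [nuyhisdo] → [nuyhsdo]
/dibihhi/:
  A Final Vowel Lowering: [dibihhi] → [dibihhe]
  B Stop Lenition: [dibihhe] → [divihhe]
  C Degemination: [divihhe] → [divihe]
  D Initial Consonant Epenthesis: no change — [divihe]
  E Syncope: [divihe] → [dvhe]

[nuyhsdo], [dvhe]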